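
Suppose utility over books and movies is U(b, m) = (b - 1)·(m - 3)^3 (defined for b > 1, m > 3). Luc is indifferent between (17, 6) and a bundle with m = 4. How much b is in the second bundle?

b = 433

U(17, 6) = 432.
Set U(b, 4) = 432 and solve.
With m = 4: (4 − 3)^3 = 1, so (b − 1) = 432/1 = 432.
So b = 1 + 432 = 433.
Check: U(433, 4) = 432.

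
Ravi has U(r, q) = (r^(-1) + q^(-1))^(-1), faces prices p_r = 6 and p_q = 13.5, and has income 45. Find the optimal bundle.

r* = 3, q* = 2

For CES with ρ = -1, MRS = (q/r)^2.
Tangency: set MRS = p_r/p_q = 6/13.5 = 4/9.
So (q/r)^2 = 4/9; taking the square root, q/r = 2/3, i.e. q = (2/3)·r.
Substitute into the budget 6·r + 13.5·q = 45: 15·r = 45, so r* = 3 and q* = (2/3)·3 = 2.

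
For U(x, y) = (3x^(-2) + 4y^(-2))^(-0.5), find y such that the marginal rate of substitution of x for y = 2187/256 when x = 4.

y = 9

For CES with ρ = -2, MRS = (3/4)·(y/x)^3.
Setting (3/4)·(y/4)^3 = 2187/256 gives (y/4)^3 = 729/64, so y/4 = 2.25 and y = 9.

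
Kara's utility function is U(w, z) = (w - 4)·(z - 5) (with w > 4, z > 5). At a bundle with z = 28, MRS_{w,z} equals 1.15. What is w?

MU_w = (z−5), MU_z = (w−4).
MRS = (z−5)/(w−4).
Substitute z = 28: MRS = 23/(w − 4). Setting this equal to 1.15 gives w − 4 = 23/1.15 = 20, so w = 24.

w = 24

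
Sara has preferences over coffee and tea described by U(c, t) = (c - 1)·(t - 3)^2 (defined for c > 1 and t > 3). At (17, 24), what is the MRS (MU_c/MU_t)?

MRS = 21/32

MU_c = (t−3)^2, MU_t = 2·(c−1)·(t−3).
MRS = (1/2)·(t−3)/(c−1).
At (17, 24): MRS = 21/32.
So at (17, 24) the consumer would give up 21/32 units of t for one more unit of c.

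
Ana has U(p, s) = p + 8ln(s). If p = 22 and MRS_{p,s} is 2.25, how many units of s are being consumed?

MU_p = 1, MU_s = 8/s.
MRS = 1 ÷ (8/s).
MRS depends only on s: 0.125·s = 2.25 ⇒ s = 2.25/0.125 = 18.

s = 18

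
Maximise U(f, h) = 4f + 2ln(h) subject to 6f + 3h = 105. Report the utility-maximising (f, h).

f* = 17, h* = 1

MU_f = 4, MU_h = 2/h.
MRS = 4 ÷ (2/h).
Tangency: set MRS = p_f/p_h = 6/3 = 2.
MRS depends only on h: 2·h = 2 ⇒ h* = 2/2 = 1.
From the budget, 6·f = 105 − 3·1 = 102, so f* = 17.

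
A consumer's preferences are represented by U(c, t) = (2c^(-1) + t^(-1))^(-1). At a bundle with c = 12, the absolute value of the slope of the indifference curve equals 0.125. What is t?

For CES with ρ = -1, MRS = (2/1)·(t/c)^2.
Setting (2/1)·(t/12)^2 = 0.125 gives (t/12)^2 = 1/16, so t/12 = 0.25 and t = 3.

t = 3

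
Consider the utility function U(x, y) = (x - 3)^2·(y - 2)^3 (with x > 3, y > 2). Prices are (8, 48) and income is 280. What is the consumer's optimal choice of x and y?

MU_x = 2·(x−3)·(y−2)^3, MU_y = 3·(x−3)^2·(y−2)^2.
MRS = (2/3)·(y−2)/(x−3).
Tangency: set MRS = p_x/p_y = 8/48 = 1/6.
So (2/3)·(y − 2)/(x − 3) = 1/6, i.e. (y − 2) = 0.25·(x − 3).
Rewrite the budget in excess-of-subsistence terms: 8·(x − 3) + 48·(y − 2) = 280 − 8·3 − 48·2 = 160.
Substituting, 20·(x − 3) = 160, so x − 3 = 8 and x* = 11.
Then y − 2 = 0.25·8 = 2, so y* = 4.

x* = 11, y* = 4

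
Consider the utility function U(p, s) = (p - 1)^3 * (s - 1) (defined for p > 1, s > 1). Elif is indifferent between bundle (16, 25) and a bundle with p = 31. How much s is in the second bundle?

U(16, 25) = 81000.
Set U(31, s) = 81000 and solve.
With p = 31: (31 − 1)^3 = 27000, so (s − 1) = 81000/27000 = 3.
So s = 1 + 3 = 4.
Check: U(31, 4) = 81000.

s = 4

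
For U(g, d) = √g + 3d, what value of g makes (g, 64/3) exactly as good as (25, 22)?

U(25, 22) = 71.
Set U(g, 64/3) = 71 and solve.
With d = 64/3: √g = 71 − 3·64/3 = 7, so √g = 7 and g = 49.
Check: U(49, 64/3) = 71.

g = 49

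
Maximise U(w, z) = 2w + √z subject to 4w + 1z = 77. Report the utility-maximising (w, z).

MU_w = 2, MU_z = 1/(2√z).
MRS = 2 ÷ (1/(2√z)).
Tangency: set MRS = p_w/p_z = 4/1 = 4.
MRS depends only on z: 4·√z = 4 ⇒ √z = 4/4 = 1 ⇒ z* = 1.
From the budget, 4·w = 77 − 1·1 = 76, so w* = 19.

w* = 19, z* = 1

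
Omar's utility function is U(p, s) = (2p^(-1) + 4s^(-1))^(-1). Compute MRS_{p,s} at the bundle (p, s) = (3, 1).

MRS = 1/18

For CES with ρ = -1, MRS = (2/4)·(s/p)^2.
At (3, 1): MRS = 1/18.
So at (3, 1) the consumer would give up 1/18 units of s for one more unit of p.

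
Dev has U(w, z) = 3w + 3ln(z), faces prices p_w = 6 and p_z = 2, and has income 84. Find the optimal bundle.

w* = 13, z* = 3

MU_w = 3, MU_z = 3/z.
MRS = 3 ÷ (3/z).
Tangency: set MRS = p_w/p_z = 6/2 = 3.
MRS depends only on z: z = 3 ⇒ z* = 3.
From the budget, 6·w = 84 − 2·3 = 78, so w* = 13.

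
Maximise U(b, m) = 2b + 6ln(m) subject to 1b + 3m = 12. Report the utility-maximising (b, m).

MU_b = 2, MU_m = 6/m.
MRS = 2 ÷ (6/m).
Tangency: set MRS = p_b/p_m = 1/3.
MRS depends only on m: (1/3)·m = 1/3 ⇒ m* = (1/3)/(1/3) = 1.
From the budget, 1·b = 12 − 3·1 = 9, so b* = 9.

b* = 9, m* = 1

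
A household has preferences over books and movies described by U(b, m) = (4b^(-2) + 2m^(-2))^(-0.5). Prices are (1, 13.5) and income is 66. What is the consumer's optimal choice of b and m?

b* = 12, m* = 4

For CES with ρ = -2, MRS = (4/2)·(m/b)^3.
Tangency: set MRS = p_b/p_m = 1/13.5 = 2/27.
So (m/b)^3 = 1/27; taking the cube root, m/b = 1/3, i.e. m = (1/3)·b.
Substitute into the budget 1·b + 13.5·m = 66: 5.5·b = 66, so b* = 12 and m* = (1/3)·12 = 4.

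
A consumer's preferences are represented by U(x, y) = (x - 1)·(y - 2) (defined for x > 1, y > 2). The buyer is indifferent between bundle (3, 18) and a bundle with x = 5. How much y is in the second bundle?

U(3, 18) = 32.
Set U(5, y) = 32 and solve.
With x = 5: (5 − 1) = 4, so (y − 2) = 32/4 = 8.
So y = 2 + 8 = 10.
Check: U(5, 10) = 32.

y = 10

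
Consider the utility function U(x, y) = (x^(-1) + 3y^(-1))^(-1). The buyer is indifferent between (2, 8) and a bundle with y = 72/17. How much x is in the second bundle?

U depends on (x, y) only through S = x^(-1) + 3y^(-1), so equal utility means equal S. At (2, 8): S = 0.875.
With y = 72/17: 3·(72/17)^(-1) = 17/24, so x^(-1) = 0.875 − 17/24 = 1/6.
Hence x = 1/(1/6) = 6.
Check: U(6, 72/17) = 1.1429.

x = 6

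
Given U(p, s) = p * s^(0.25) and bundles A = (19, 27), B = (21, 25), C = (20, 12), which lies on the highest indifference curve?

Evaluate utility at each bundle:
U(A) = 43.311.
U(B) = 46.957.
U(C) = 37.224.
Highest utility is B, so B ≻ A ≻ C.

Bundle B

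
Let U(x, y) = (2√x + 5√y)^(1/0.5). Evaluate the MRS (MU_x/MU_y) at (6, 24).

For CES with ρ = 0.5, MRS = (2/5)·√(y/x).
At (6, 24): MRS = 0.8.
That is, one extra unit of x is worth 0.8 units of y at the margin.

MRS = 0.8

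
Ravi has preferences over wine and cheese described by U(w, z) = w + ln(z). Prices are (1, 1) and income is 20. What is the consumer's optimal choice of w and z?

w* = 19, z* = 1

MU_w = 1, MU_z = 1/z.
MRS = 1 ÷ (1/z).
Tangency: set MRS = p_w/p_z = 1/1 = 1.
MRS depends only on z: z = 1 ⇒ z* = 1.
From the budget, 1·w = 20 − 1·1 = 19, so w* = 19.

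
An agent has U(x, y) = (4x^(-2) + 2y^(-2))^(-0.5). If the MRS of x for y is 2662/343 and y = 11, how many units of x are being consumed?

For CES with ρ = -2, MRS = (4/2)·(y/x)^3.
Setting (4/2)·(11/x)^3 = 2662/343 gives (11/x)^3 = 1331/343, so 11/x = 11/7 and x = 7.

x = 7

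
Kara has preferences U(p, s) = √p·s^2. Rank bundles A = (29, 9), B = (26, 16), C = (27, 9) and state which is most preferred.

Bundle B

Evaluate utility at each bundle:
U(A) = 436.198.
U(B) = 1305.349.
U(C) = 420.888.
Highest utility is B, so B ≻ A ≻ C.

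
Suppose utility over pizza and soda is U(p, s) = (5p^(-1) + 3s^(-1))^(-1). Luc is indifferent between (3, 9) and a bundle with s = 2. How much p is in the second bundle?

U depends on (p, s) only through S = 5p^(-1) + 3s^(-1), so equal utility means equal S. At (3, 9): S = 2.
With s = 2: 3·2^(-1) = 1.5, so 5p^(-1) = 2 − 1.5 = 0.5, i.e. p^(-1) = 0.1.
Hence p = 1/0.1 = 10.
Check: U(10, 2) = 0.5.

p = 10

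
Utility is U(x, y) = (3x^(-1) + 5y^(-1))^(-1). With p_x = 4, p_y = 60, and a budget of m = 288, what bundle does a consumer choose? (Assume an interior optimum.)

For CES with ρ = -1, MRS = (3/5)·(y/x)^2.
Tangency: set MRS = p_x/p_y = 4/60 = 1/15.
So (y/x)^2 = 1/9; taking the square root, y/x = 1/3, i.e. y = (1/3)·x.
Substitute into the budget 4·x + 60·y = 288: 24·x = 288, so x* = 12 and y* = (1/3)·12 = 4.

x* = 12, y* = 4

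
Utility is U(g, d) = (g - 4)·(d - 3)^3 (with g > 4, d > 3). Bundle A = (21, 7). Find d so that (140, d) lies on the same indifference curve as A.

d = 5

U(21, 7) = 1088.
Set U(140, d) = 1088 and solve.
With g = 140: (140 − 4) = 136, so (d − 3)^3 = 1088/136 = 8.
Taking the cube root (with d > 3): d − 3 = 2, so d = 5.
Check: U(140, 5) = 1088.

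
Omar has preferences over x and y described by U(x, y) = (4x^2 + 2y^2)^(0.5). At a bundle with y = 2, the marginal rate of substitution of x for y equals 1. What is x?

For CES with ρ = 2, MRS = (4/2)·(y/x)^(-1).
Setting (4/2)·(2/x)^(-1) = 1 gives (2/x)^(-1) = 0.5, so 2/x = 2 and x = 1.

x = 1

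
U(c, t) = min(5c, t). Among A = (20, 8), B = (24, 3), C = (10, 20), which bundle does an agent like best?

Bundle C

Evaluate utility at each bundle:
U(A) = 8.
U(B) = 3.
U(C) = 20.
Highest utility is C, so C ≻ A ≻ B.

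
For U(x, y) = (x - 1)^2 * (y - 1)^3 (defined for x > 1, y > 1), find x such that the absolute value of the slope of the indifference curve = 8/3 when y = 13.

x = 4

MU_x = 2·(x−1)·(y−1)^3, MU_y = 3·(x−1)^2·(y−1)^2.
MRS = (2/3)·(y−1)/(x−1).
Substitute y = 13: MRS = 8/(x − 1). Setting this equal to 8/3 gives x − 1 = 8/(8/3) = 3, so x = 4.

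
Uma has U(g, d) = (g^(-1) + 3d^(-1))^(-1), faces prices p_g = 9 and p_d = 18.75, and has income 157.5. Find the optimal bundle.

g* = 5, d* = 6

For CES with ρ = -1, MRS = (1/3)·(d/g)^2.
Tangency: set MRS = p_g/p_d = 9/18.75 = 12/25.
So (d/g)^2 = 36/25; taking the square root, d/g = 1.2, i.e. d = 1.2·g.
Substitute into the budget 9·g + 18.75·d = 157.5: 31.5·g = 157.5, so g* = 5 and d* = 1.2·5 = 6.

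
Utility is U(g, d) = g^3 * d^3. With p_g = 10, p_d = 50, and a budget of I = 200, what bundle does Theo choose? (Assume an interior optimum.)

g* = 10, d* = 2

MU_g = 3·g^2·d^3 and MU_d = 3·g^3·d^2.
MRS = MU_g/MU_d = d/g.
Tangency: set MRS = p_g/p_d = 10/50 = 0.2.
So d/g = 0.2, i.e. d = 0.2·g.
Substitute into the budget 10·g + 50·d = 200: 20·g = 200, so g* = 10.
Then d* = 0.2·10 = 2.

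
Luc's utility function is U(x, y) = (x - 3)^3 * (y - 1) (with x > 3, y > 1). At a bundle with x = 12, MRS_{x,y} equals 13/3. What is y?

y = 14

MU_x = 3·(x−3)^2·(y−1), MU_y = (x−3)^3.
MRS = (3/1)·(y−1)/(x−3).
Substitute x = 12: MRS = (y − 1)/3. Setting this equal to 13/3 gives y − 1 = (13/3)·3 = 13, so y = 14.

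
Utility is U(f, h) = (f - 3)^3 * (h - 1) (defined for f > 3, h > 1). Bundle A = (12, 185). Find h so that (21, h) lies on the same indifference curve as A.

h = 24

U(12, 185) = 134136.
Set U(21, h) = 134136 and solve.
With f = 21: (21 − 3)^3 = 5832, so (h − 1) = 134136/5832 = 23.
So h = 1 + 23 = 24.
Check: U(21, 24) = 134136.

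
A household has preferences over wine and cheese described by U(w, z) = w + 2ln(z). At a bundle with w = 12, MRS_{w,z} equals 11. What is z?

MU_w = 1, MU_z = 2/z.
MRS = 1 ÷ (2/z).
MRS depends only on z: 0.5·z = 11 ⇒ z = 11/0.5 = 22.

z = 22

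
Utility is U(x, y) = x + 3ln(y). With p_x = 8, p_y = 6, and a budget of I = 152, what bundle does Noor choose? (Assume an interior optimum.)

x* = 16, y* = 4

MU_x = 1, MU_y = 3/y.
MRS = 1 ÷ (3/y).
Tangency: set MRS = p_x/p_y = 8/6 = 4/3.
MRS depends only on y: (1/3)·y = 4/3 ⇒ y* = (4/3)/(1/3) = 4.
From the budget, 8·x = 152 − 6·4 = 128, so x* = 16.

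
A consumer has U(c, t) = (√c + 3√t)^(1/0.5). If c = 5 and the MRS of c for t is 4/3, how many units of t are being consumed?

For CES with ρ = 0.5, MRS = (1/3)·√(t/c).
Setting (1/3)·√(t/5) = 4/3 gives √(t/5) = 4, so t/5 = 16 and t = 80.

t = 80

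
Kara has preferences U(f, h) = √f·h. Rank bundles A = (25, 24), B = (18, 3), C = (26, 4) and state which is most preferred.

Bundle A

Evaluate utility at each bundle:
U(A) = 120.000.
U(B) = 12.728.
U(C) = 20.396.
Highest utility is A, so A ≻ C ≻ B.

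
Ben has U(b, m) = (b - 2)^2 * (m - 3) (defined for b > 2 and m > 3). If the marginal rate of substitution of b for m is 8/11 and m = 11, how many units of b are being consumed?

b = 24

MU_b = 2·(b−2)·(m−3), MU_m = (b−2)^2.
MRS = (2/1)·(m−3)/(b−2).
Substitute m = 11: MRS = 16/(b − 2). Setting this equal to 8/11 gives b − 2 = 16/(8/11) = 22, so b = 24.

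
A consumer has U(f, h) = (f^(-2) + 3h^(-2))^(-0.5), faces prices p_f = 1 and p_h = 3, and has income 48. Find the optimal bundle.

f* = 12, h* = 12

For CES with ρ = -2, MRS = (1/3)·(h/f)^3.
Tangency: set MRS = p_f/p_h = 1/3.
So (h/f)^3 = 1; taking the cube root, h/f = 1, i.e. h = f.
Substitute into the budget 1·f + 3·h = 48: 4·f = 48, so f* = 12 and h* = 12.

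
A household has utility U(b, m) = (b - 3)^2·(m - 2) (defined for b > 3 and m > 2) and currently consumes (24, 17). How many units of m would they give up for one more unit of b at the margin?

MU_b = 2·(b−3)·(m−2), MU_m = (b−3)^2.
MRS = (2/1)·(m−2)/(b−3).
At (24, 17): MRS = 10/7.
The indifference curve has slope −10/7 at this bundle.

MRS = 10/7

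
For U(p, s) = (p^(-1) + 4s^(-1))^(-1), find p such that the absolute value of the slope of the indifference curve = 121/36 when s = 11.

p = 3

For CES with ρ = -1, MRS = (1/4)·(s/p)^2.
Setting (1/4)·(11/p)^2 = 121/36 gives (11/p)^2 = 121/9, so 11/p = 11/3 and p = 3.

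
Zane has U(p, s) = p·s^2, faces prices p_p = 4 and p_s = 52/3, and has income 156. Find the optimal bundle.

p* = 13, s* = 6

MU_p = s^2 and MU_s = 2·p·s.
MRS = MU_p/MU_s = (1/2)·s/p.
Tangency: set MRS = p_p/p_s = 4/(52/3) = 3/13.
So (1/2)·s/p = 3/13, i.e. s = (6/13)·p.
Substitute into the budget 4·p + (52/3)·s = 156: 12·p = 156, so p* = 13.
Then s* = (6/13)·13 = 6.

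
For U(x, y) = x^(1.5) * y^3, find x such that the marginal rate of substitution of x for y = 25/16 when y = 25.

MU_x = 1.5·√x·y^3 and MU_y = 3·x^(1.5)·y^2.
MRS = MU_x/MU_y = (0.5)·y/x.
Substitute y = 25: MRS = 12.5/x. Setting 12.5/x = 25/16 gives x = 12.5/(25/16) = 8.

x = 8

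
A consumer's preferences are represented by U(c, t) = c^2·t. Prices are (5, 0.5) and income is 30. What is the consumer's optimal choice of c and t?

MU_c = 2·c·t and MU_t = c^2.
MRS = MU_c/MU_t = (2/1)·t/c.
Tangency: set MRS = p_c/p_t = 5/0.5 = 10.
So (2/1)·t/c = 10, i.e. t = 5·c.
Substitute into the budget 5·c + 0.5·t = 30: 7.5·c = 30, so c* = 4.
Then t* = 5·4 = 20.

c* = 4, t* = 20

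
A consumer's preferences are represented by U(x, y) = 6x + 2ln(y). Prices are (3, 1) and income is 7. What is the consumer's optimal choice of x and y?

x* = 2, y* = 1

MU_x = 6, MU_y = 2/y.
MRS = 6 ÷ (2/y).
Tangency: set MRS = p_x/p_y = 3/1 = 3.
MRS depends only on y: 3·y = 3 ⇒ y* = 3/3 = 1.
From the budget, 3·x = 7 − 1·1 = 6, so x* = 2.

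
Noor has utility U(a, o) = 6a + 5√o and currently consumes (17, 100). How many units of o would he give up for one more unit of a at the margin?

MRS = 24

MU_a = 6, MU_o = 5/(2√o).
MRS = 6 ÷ (5/(2√o)).
At (17, 100): MRS = 24.
The indifference curve has slope −24 at this bundle.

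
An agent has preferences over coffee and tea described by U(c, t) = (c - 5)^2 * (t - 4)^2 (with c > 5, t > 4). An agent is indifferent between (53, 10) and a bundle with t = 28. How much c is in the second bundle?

U(53, 10) = 82944.
Set U(c, 28) = 82944 and solve.
With t = 28: (28 − 4)^2 = 576, so (c − 5)^2 = 82944/576 = 144.
Taking the square root (with c > 5): c − 5 = 12, so c = 17.
Check: U(17, 28) = 82944.

c = 17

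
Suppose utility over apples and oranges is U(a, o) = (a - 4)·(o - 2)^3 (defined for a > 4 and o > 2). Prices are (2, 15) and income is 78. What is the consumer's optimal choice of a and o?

MU_a = (o−2)^3, MU_o = 3·(a−4)·(o−2)^2.
MRS = (1/3)·(o−2)/(a−4).
Tangency: set MRS = p_a/p_o = 2/15.
So (1/3)·(o − 2)/(a − 4) = 2/15, i.e. (o − 2) = 0.4·(a − 4).
Rewrite the budget in excess-of-subsistence terms: 2·(a − 4) + 15·(o − 2) = 78 − 2·4 − 15·2 = 40.
Substituting, 8·(a − 4) = 40, so a − 4 = 5 and a* = 9.
Then o − 2 = 0.4·5 = 2, so o* = 4.

a* = 9, o* = 4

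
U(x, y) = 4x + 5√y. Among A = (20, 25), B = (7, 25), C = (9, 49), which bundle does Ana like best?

Evaluate utility at each bundle:
U(A) = 105.000.
U(B) = 53.000.
U(C) = 71.000.
Highest utility is A, so A ≻ C ≻ B.

Bundle A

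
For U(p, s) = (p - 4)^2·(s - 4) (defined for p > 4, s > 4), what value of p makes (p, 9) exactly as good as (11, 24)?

p = 18

U(11, 24) = 980.
Set U(p, 9) = 980 and solve.
With s = 9: (9 − 4) = 5, so (p − 4)^2 = 980/5 = 196.
Taking the square root (with p > 4): p − 4 = 14, so p = 18.
Check: U(18, 9) = 980.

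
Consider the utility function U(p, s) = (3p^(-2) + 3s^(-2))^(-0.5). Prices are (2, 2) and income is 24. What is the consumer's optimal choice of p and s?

For CES with ρ = -2, MRS = (s/p)^3.
Tangency: set MRS = p_p/p_s = 2/2 = 1.
So (s/p)^3 = 1; taking the cube root, s/p = 1, i.e. s = p.
Substitute into the budget 2·p + 2·s = 24: 4·p = 24, so p* = 6 and s* = 6.

p* = 6, s* = 6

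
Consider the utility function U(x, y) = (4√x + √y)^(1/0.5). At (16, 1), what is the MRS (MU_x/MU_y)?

For CES with ρ = 0.5, MRS = (4/1)·√(y/x).
At (16, 1): MRS = 1.
That is, one extra unit of x is worth 1 units of y at the margin.

MRS = 1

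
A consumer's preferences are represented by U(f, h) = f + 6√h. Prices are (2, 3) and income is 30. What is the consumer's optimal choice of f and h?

f* = 9, h* = 4

MU_f = 1, MU_h = 6/(2√h).
MRS = 1 ÷ (6/(2√h)).
Tangency: set MRS = p_f/p_h = 2/3.
MRS depends only on h: (1/3)·√h = 2/3 ⇒ √h = (2/3)/(1/3) = 2 ⇒ h* = 4.
From the budget, 2·f = 30 − 3·4 = 18, so f* = 9.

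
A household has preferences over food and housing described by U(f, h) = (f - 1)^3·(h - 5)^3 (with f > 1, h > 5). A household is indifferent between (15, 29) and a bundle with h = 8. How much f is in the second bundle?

f = 113

U(15, 29) = 37933056.
Set U(f, 8) = 37933056 and solve.
With h = 8: (8 − 5)^3 = 27, so (f − 1)^3 = 37933056/27 = 1404928.
Taking the cube root (with f > 1): f − 1 = 112, so f = 113.
Check: U(113, 8) = 37933056.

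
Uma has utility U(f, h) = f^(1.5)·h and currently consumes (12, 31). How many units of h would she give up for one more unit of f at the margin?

MRS = 3.875

MU_f = 1.5·√f·h and MU_h = f^(1.5).
MRS = MU_f/MU_h = (1.5)·h/f.
At (12, 31): MRS = 3.875.
The indifference curve has slope −3.875 at this bundle.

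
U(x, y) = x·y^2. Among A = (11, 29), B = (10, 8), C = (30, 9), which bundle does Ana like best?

Evaluate utility at each bundle:
U(A) = 9251.
U(B) = 640.
U(C) = 2430.
Highest utility is A, so A ≻ C ≻ B.

Bundle A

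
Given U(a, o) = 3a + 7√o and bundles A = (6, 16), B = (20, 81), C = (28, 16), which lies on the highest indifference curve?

Evaluate utility at each bundle:
U(A) = 46.000.
U(B) = 123.000.
U(C) = 112.000.
Highest utility is B, so B ≻ C ≻ A.

Bundle B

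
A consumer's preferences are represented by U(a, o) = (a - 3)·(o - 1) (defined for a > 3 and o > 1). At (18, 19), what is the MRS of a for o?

MRS = 1.2

MU_a = (o−1), MU_o = (a−3).
MRS = (o−1)/(a−3).
At (18, 19): MRS = 1.2.
So at (18, 19) the consumer would give up 1.2 units of o for one more unit of a.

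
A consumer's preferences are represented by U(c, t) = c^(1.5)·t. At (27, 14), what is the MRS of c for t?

MU_c = 1.5·√c·t and MU_t = c^(1.5).
MRS = MU_c/MU_t = (1.5)·t/c.
At (27, 14): MRS = 7/9.
The indifference curve has slope −7/9 at this bundle.

MRS = 7/9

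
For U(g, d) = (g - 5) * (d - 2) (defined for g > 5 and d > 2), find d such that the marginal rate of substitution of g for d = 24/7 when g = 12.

MU_g = (d−2), MU_d = (g−5).
MRS = (d−2)/(g−5).
Substitute g = 12: MRS = (d − 2)/7. Setting this equal to 24/7 gives d − 2 = (24/7)·7 = 24, so d = 26.

d = 26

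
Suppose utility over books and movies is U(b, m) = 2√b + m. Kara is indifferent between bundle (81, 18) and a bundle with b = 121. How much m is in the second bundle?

U(81, 18) = 36.
Set U(121, m) = 36 and solve.
With b = 121: √121 = 11, so m = 36 − 2·11 = 14.
Check: U(121, 14) = 36.

m = 14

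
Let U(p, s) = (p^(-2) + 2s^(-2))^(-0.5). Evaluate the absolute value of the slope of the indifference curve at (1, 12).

MRS = 864

For CES with ρ = -2, MRS = (1/2)·(s/p)^3.
At (1, 12): MRS = 864.
The indifference curve has slope −864 at this bundle.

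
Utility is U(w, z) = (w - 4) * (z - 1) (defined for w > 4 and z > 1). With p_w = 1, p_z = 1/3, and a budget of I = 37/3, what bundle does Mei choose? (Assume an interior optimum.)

w* = 8, z* = 13

MU_w = (z−1), MU_z = (w−4).
MRS = (z−1)/(w−4).
Tangency: set MRS = p_w/p_z = 1/(1/3) = 3.
So (z − 1)/(w − 4) = 3, i.e. (z − 1) = 3·(w − 4).
Rewrite the budget in excess-of-subsistence terms: 1·(w − 4) + (1/3)·(z − 1) = 37/3 − 1·4 − (1/3)·1 = 8.
Substituting, 2·(w − 4) = 8, so w − 4 = 4 and w* = 8.
Then z − 1 = 3·4 = 12, so z* = 13.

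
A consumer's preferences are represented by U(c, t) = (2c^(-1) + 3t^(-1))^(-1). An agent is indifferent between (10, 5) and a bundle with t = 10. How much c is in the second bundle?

U depends on (c, t) only through S = 2c^(-1) + 3t^(-1), so equal utility means equal S. At (10, 5): S = 0.8.
With t = 10: 3·10^(-1) = 0.3, so 2c^(-1) = 0.8 − 0.3 = 0.5, i.e. c^(-1) = 0.25.
Hence c = 1/0.25 = 4.
Check: U(4, 10) = 1.25.

c = 4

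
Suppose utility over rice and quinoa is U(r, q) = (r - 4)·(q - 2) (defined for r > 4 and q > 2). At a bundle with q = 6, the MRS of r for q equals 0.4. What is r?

MU_r = (q−2), MU_q = (r−4).
MRS = (q−2)/(r−4).
Substitute q = 6: MRS = 4/(r − 4). Setting this equal to 0.4 gives r − 4 = 4/0.4 = 10, so r = 14.

r = 14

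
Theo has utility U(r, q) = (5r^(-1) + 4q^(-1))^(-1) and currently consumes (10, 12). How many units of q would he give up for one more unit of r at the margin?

For CES with ρ = -1, MRS = (5/4)·(q/r)^2.
At (10, 12): MRS = 1.8.
The indifference curve has slope −1.8 at this bundle.

MRS = 1.8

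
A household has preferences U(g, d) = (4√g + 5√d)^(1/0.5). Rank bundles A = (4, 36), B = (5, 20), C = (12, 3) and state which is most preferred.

Bundle A

Evaluate utility at each bundle:
U(A) = 1444.000.
U(B) = 980.000.
U(C) = 507.000.
Highest utility is A, so A ≻ B ≻ C.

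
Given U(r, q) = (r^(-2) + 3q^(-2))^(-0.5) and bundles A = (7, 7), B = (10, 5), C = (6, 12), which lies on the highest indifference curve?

Evaluate utility at each bundle:
U(A) = 3.500.
U(B) = 2.774.
U(C) = 4.536.
Highest utility is C, so C ≻ A ≻ B.

Bundle C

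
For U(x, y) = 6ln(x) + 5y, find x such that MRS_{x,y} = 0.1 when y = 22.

x = 12

MU_x = 6/x, MU_y = 5.
MRS = 6/x ÷ 5.
MRS depends only on x: 1.2/x = 0.1 ⇒ x = 1.2/0.1 = 12.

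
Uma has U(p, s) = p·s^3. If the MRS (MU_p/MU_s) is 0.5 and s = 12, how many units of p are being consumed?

MU_p = s^3 and MU_s = 3·p·s^2.
MRS = MU_p/MU_s = (1/3)·s/p.
Substitute s = 12: MRS = 4/p. Setting 4/p = 0.5 gives p = 4/0.5 = 8.

p = 8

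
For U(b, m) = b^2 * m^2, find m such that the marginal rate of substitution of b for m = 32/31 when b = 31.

m = 32

MU_b = 2·b·m^2 and MU_m = 2·b^2·m.
MRS = MU_b/MU_m = m/b.
Substitute b = 31: MRS = m/31. Setting m/31 = 32/31 gives m = (32/31)·31 = 32.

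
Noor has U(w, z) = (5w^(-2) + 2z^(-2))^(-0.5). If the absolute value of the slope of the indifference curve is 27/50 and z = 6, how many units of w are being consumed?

For CES with ρ = -2, MRS = (5/2)·(z/w)^3.
Setting (5/2)·(6/w)^3 = 27/50 gives (6/w)^3 = 27/125, so 6/w = 0.6 and w = 10.

w = 10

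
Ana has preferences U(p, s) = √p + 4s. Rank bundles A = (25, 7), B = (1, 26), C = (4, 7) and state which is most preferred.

Evaluate utility at each bundle:
U(A) = 33.000.
U(B) = 105.000.
U(C) = 30.000.
Highest utility is B, so B ≻ A ≻ C.

Bundle B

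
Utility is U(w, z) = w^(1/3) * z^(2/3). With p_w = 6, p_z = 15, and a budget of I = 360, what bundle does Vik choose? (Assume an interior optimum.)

MU_w = 1/3·w^(-2/3)·z^(2/3) and MU_z = 2/3·w^(1/3)·z^(-1/3).
MRS = MU_w/MU_z = (0.5)·z/w.
Tangency: set MRS = p_w/p_z = 6/15 = 0.4.
So (0.5)·z/w = 0.4, i.e. z = 0.8·w.
Substitute into the budget 6·w + 15·z = 360: 18·w = 360, so w* = 20.
Then z* = 0.8·20 = 16.

w* = 20, z* = 16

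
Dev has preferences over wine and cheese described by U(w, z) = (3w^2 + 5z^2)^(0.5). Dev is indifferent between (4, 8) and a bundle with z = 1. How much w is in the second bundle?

U depends on (w, z) only through S = 3w^2 + 5z^2, so equal utility means equal S. At (4, 8): S = 368.
With z = 1: 5·1^2 = 5, so 3w^2 = 368 − 5 = 363, i.e. w^2 = 121.
Hence w = √121 = 11.
Check: U(11, 1) = 19.1833.

w = 11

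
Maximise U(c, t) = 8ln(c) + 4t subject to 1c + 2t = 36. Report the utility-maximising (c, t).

MU_c = 8/c, MU_t = 4.
MRS = 8/c ÷ 4.
Tangency: set MRS = p_c/p_t = 1/2 = 0.5.
MRS depends only on c: 2/c = 0.5 ⇒ c* = 2/0.5 = 4.
From the budget, 2·t = 36 − 1·4 = 32, so t* = 16.

c* = 4, t* = 16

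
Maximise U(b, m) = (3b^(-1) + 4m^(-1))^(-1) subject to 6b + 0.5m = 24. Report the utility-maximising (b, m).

For CES with ρ = -1, MRS = (3/4)·(m/b)^2.
Tangency: set MRS = p_b/p_m = 6/0.5 = 12.
So (m/b)^2 = 16; taking the square root, m/b = 4, i.e. m = 4·b.
Substitute into the budget 6·b + 0.5·m = 24: 8·b = 24, so b* = 3 and m* = 4·3 = 12.

b* = 3, m* = 12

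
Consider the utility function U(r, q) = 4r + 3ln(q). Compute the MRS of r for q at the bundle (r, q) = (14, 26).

MRS = 104/3

MU_r = 4, MU_q = 3/q.
MRS = 4 ÷ (3/q).
At (14, 26): MRS = 104/3.
That is, one extra unit of r is worth 104/3 units of q at the margin.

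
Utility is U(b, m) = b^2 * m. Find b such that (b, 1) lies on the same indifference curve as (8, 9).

U(8, 9) = 576.
Set U(b, 1) = 576 and solve.
With m = 1: b^2 = 576/1 = 576; taking the square root, b = 24.
Check: U(24, 1) = 576.

b = 24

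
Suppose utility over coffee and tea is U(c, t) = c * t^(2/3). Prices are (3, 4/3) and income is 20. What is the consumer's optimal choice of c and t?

c* = 4, t* = 6

MU_c = t^(2/3) and MU_t = 2/3·c·t^(-1/3).
MRS = MU_c/MU_t = (1.5)·t/c.
Tangency: set MRS = p_c/p_t = 3/(4/3) = 2.25.
So (1.5)·t/c = 2.25, i.e. t = 1.5·c.
Substitute into the budget 3·c + (4/3)·t = 20: 5·c = 20, so c* = 4.
Then t* = 1.5·4 = 6.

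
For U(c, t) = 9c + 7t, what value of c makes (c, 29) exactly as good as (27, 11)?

c = 13

U(27, 11) = 320.
Set U(c, 29) = 320 and solve.
9c + 7·29 = 320 ⇒ 9c = 117 ⇒ c = 13.
Check: U(13, 29) = 320.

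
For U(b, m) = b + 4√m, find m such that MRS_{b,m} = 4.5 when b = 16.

m = 81

MU_b = 1, MU_m = 4/(2√m).
MRS = 1 ÷ (4/(2√m)).
MRS depends only on m: 0.5·√m = 4.5 ⇒ √m = 4.5/0.5 = 9 ⇒ m = 81.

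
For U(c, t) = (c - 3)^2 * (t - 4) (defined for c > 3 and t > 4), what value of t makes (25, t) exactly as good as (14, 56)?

U(14, 56) = 6292.
Set U(25, t) = 6292 and solve.
With c = 25: (25 − 3)^2 = 484, so (t − 4) = 6292/484 = 13.
So t = 4 + 13 = 17.
Check: U(25, 17) = 6292.

t = 17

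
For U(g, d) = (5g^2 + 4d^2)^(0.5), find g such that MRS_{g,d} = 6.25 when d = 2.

For CES with ρ = 2, MRS = (5/4)·(d/g)^(-1).
Setting (5/4)·(2/g)^(-1) = 6.25 gives (2/g)^(-1) = 5, so 2/g = 0.2 and g = 10.

g = 10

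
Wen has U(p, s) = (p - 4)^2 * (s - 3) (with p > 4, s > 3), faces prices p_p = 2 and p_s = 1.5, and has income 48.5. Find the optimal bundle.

MU_p = 2·(p−4)·(s−3), MU_s = (p−4)^2.
MRS = (2/1)·(s−3)/(p−4).
Tangency: set MRS = p_p/p_s = 2/1.5 = 4/3.
So (2/1)·(s − 3)/(p − 4) = 4/3, i.e. (s − 3) = (2/3)·(p − 4).
Rewrite the budget in excess-of-subsistence terms: 2·(p − 4) + 1.5·(s − 3) = 48.5 − 2·4 − 1.5·3 = 36.
Substituting, 3·(p − 4) = 36, so p − 4 = 12 and p* = 16.
Then s − 3 = (2/3)·12 = 8, so s* = 11.

p* = 16, s* = 11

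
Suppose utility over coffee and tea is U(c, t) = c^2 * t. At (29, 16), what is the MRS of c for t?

MU_c = 2·c·t and MU_t = c^2.
MRS = MU_c/MU_t = (2/1)·t/c.
At (29, 16): MRS = 32/29.
That is, one extra unit of c is worth 32/29 units of t at the margin.

MRS = 32/29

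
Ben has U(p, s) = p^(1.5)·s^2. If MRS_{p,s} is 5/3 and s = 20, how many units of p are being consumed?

p = 9

MU_p = 1.5·√p·s^2 and MU_s = 2·p^(1.5)·s.
MRS = MU_p/MU_s = (0.75)·s/p.
Substitute s = 20: MRS = 15/p. Setting 15/p = 5/3 gives p = 15/(5/3) = 9.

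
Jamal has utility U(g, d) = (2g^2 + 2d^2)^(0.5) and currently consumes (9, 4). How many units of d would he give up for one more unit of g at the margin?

MRS = 2.25

For CES with ρ = 2, MRS = (d/g)^(-1).
At (9, 4): MRS = 2.25.
That is, one extra unit of g is worth 2.25 units of d at the margin.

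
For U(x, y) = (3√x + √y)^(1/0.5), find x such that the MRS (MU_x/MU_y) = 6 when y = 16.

For CES with ρ = 0.5, MRS = (3/1)·√(y/x).
Setting (3/1)·√(16/x) = 6 gives √(16/x) = 2, so 16/x = 4 and x = 4.

x = 4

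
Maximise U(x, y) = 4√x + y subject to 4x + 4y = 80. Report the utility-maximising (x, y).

MU_x = 4/(2√x), MU_y = 1.
MRS = 4/(2√x) ÷ 1.
Tangency: set MRS = p_x/p_y = 4/4 = 1.
MRS depends only on x: 2/√x = 1 ⇒ √x = 2/1 = 2 ⇒ x* = 4.
From the budget, 4·y = 80 − 4·4 = 64, so y* = 16.

x* = 4, y* = 16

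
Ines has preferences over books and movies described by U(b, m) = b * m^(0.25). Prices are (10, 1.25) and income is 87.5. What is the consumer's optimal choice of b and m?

b* = 7, m* = 14

MU_b = m^(0.25) and MU_m = 0.25·b·m^(-0.75).
MRS = MU_b/MU_m = (4)·m/b.
Tangency: set MRS = p_b/p_m = 10/1.25 = 8.
So (4)·m/b = 8, i.e. m = 2·b.
Substitute into the budget 10·b + 1.25·m = 87.5: 12.5·b = 87.5, so b* = 7.
Then m* = 2·7 = 14.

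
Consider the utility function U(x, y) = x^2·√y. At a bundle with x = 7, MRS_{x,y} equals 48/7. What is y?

MU_x = 2·x·√y and MU_y = 0.5·x^2·y^(-0.5).
MRS = MU_x/MU_y = (4)·y/x.
Substitute x = 7: MRS = y/1.75. Setting y/1.75 = 48/7 gives y = (48/7)·1.75 = 12.

y = 12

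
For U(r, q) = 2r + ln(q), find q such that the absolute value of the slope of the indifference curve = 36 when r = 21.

MU_r = 2, MU_q = 1/q.
MRS = 2 ÷ (1/q).
MRS depends only on q: 2·q = 36 ⇒ q = 36/2 = 18.

q = 18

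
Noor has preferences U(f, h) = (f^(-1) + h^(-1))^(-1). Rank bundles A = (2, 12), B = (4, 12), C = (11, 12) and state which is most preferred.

Bundle C

Evaluate utility at each bundle:
U(A) = 1.714.
U(B) = 3.000.
U(C) = 5.739.
Highest utility is C, so C ≻ B ≻ A.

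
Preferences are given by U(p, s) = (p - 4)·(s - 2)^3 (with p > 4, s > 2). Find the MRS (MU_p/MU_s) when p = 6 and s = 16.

MRS = 7/3

MU_p = (s−2)^3, MU_s = 3·(p−4)·(s−2)^2.
MRS = (1/3)·(s−2)/(p−4).
At (6, 16): MRS = 7/3.
That is, one extra unit of p is worth 7/3 units of s at the margin.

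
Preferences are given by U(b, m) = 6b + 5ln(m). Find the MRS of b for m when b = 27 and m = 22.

MU_b = 6, MU_m = 5/m.
MRS = 6 ÷ (5/m).
At (27, 22): MRS = 26.4.
The indifference curve has slope −26.4 at this bundle.

MRS = 26.4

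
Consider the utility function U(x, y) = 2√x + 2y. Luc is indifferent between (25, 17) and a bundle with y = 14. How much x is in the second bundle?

x = 64

U(25, 17) = 44.
Set U(x, 14) = 44 and solve.
With y = 14: 2√x = 44 − 2·14 = 16, so √x = 8 and x = 64.
Check: U(64, 14) = 44.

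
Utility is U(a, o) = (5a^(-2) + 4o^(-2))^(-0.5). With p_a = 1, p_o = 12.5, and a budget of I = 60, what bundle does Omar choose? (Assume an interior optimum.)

For CES with ρ = -2, MRS = (5/4)·(o/a)^3.
Tangency: set MRS = p_a/p_o = 1/12.5 = 2/25.
So (o/a)^3 = 8/125; taking the cube root, o/a = 0.4, i.e. o = 0.4·a.
Substitute into the budget 1·a + 12.5·o = 60: 6·a = 60, so a* = 10 and o* = 0.4·10 = 4.

a* = 10, o* = 4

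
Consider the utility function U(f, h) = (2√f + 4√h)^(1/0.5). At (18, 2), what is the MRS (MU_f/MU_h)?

MRS = 1/6

For CES with ρ = 0.5, MRS = (2/4)·√(h/f).
At (18, 2): MRS = 1/6.
So at (18, 2) the consumer would give up 1/6 units of h for one more unit of f.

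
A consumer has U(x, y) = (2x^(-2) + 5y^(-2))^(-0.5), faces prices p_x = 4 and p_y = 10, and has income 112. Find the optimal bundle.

x* = 8, y* = 8

For CES with ρ = -2, MRS = (2/5)·(y/x)^3.
Tangency: set MRS = p_x/p_y = 4/10 = 0.4.
So (y/x)^3 = 1; taking the cube root, y/x = 1, i.e. y = x.
Substitute into the budget 4·x + 10·y = 112: 14·x = 112, so x* = 8 and y* = 8.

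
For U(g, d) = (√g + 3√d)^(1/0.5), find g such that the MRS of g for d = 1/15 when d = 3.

For CES with ρ = 0.5, MRS = (1/3)·√(d/g).
Setting (1/3)·√(3/g) = 1/15 gives √(3/g) = 0.2, so 3/g = 1/25 and g = 75.

g = 75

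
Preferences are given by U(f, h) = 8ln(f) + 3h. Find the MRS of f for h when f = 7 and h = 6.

MU_f = 8/f, MU_h = 3.
MRS = 8/f ÷ 3.
At (7, 6): MRS = 8/21.
So at (7, 6) the consumer would give up 8/21 units of h for one more unit of f.

MRS = 8/21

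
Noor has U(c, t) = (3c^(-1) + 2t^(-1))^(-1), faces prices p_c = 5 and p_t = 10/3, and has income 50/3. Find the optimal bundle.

For CES with ρ = -1, MRS = (3/2)·(t/c)^2.
Tangency: set MRS = p_c/p_t = 5/(10/3) = 1.5.
So (t/c)^2 = 1; taking the square root, t/c = 1, i.e. t = c.
Substitute into the budget 5·c + (10/3)·t = 50/3: (25/3)·c = 50/3, so c* = 2 and t* = 2.

c* = 2, t* = 2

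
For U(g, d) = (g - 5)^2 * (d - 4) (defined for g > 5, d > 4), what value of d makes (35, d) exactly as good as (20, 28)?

d = 10

U(20, 28) = 5400.
Set U(35, d) = 5400 and solve.
With g = 35: (35 − 5)^2 = 900, so (d − 4) = 5400/900 = 6.
So d = 4 + 6 = 10.
Check: U(35, 10) = 5400.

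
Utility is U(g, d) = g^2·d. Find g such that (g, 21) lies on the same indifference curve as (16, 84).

U(16, 84) = 21504.
Set U(g, 21) = 21504 and solve.
With d = 21: g^2 = 21504/21 = 1024; taking the square root, g = 32.
Check: U(32, 21) = 21504.

g = 32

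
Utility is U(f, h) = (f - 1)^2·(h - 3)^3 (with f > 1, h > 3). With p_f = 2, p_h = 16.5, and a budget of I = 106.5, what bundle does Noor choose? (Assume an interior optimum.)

MU_f = 2·(f−1)·(h−3)^3, MU_h = 3·(f−1)^2·(h−3)^2.
MRS = (2/3)·(h−3)/(f−1).
Tangency: set MRS = p_f/p_h = 2/16.5 = 4/33.
So (2/3)·(h − 3)/(f − 1) = 4/33, i.e. (h − 3) = (2/11)·(f − 1).
Rewrite the budget in excess-of-subsistence terms: 2·(f − 1) + 16.5·(h − 3) = 106.5 − 2·1 − 16.5·3 = 55.
Substituting, 5·(f − 1) = 55, so f − 1 = 11 and f* = 12.
Then h − 3 = (2/11)·11 = 2, so h* = 5.

f* = 12, h* = 5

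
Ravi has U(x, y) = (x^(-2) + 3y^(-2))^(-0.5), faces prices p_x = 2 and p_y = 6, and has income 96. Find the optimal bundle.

For CES with ρ = -2, MRS = (1/3)·(y/x)^3.
Tangency: set MRS = p_x/p_y = 2/6 = 1/3.
So (y/x)^3 = 1; taking the cube root, y/x = 1, i.e. y = x.
Substitute into the budget 2·x + 6·y = 96: 8·x = 96, so x* = 12 and y* = 12.

x* = 12, y* = 12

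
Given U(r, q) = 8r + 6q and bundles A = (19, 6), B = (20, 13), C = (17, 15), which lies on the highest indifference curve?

Evaluate utility at each bundle:
U(A) = 188.
U(B) = 238.
U(C) = 226.
Highest utility is B, so B ≻ C ≻ A.

Bundle B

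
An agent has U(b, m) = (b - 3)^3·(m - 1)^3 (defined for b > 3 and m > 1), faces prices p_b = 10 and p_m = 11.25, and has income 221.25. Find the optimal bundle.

MU_b = 3·(b−3)^2·(m−1)^3, MU_m = 3·(b−3)^3·(m−1)^2.
MRS = (m−1)/(b−3).
Tangency: set MRS = p_b/p_m = 10/11.25 = 8/9.
So (m − 1)/(b − 3) = 8/9, i.e. (m − 1) = (8/9)·(b − 3).
Rewrite the budget in excess-of-subsistence terms: 10·(b − 3) + 11.25·(m − 1) = 221.25 − 10·3 − 11.25·1 = 180.
Substituting, 20·(b − 3) = 180, so b − 3 = 9 and b* = 12.
Then m − 1 = (8/9)·9 = 8, so m* = 9.

b* = 12, m* = 9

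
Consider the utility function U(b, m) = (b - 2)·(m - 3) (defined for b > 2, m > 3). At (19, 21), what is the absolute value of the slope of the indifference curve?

MRS = 18/17

MU_b = (m−3), MU_m = (b−2).
MRS = (m−3)/(b−2).
At (19, 21): MRS = 18/17.
So at (19, 21) the consumer would give up 18/17 units of m for one more unit of b.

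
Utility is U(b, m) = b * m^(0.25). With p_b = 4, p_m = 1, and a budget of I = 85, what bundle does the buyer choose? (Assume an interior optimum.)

MU_b = m^(0.25) and MU_m = 0.25·b·m^(-0.75).
MRS = MU_b/MU_m = (4)·m/b.
Tangency: set MRS = p_b/p_m = 4/1 = 4.
So (4)·m/b = 4, i.e. m = b.
Substitute into the budget 4·b + 1·m = 85: 5·b = 85, so b* = 17.
Then m* = 17.

b* = 17, m* = 17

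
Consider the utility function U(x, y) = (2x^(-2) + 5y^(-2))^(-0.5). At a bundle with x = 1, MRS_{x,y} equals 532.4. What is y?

For CES with ρ = -2, MRS = (2/5)·(y/x)^3.
Setting (2/5)·(y/1)^3 = 532.4 gives (y/1)^3 = 1331, so y/1 = 11 and y = 11.

y = 11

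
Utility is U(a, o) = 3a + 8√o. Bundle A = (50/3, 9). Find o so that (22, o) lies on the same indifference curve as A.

o = 1

U(50/3, 9) = 74.
Set U(22, o) = 74 and solve.
With a = 22: 8√o = 74 − 3·22 = 8, so √o = 1 and o = 1.
Check: U(22, 1) = 74.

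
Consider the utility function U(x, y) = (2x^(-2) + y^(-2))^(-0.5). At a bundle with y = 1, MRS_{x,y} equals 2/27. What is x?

x = 3

For CES with ρ = -2, MRS = (2/1)·(y/x)^3.
Setting (2/1)·(1/x)^3 = 2/27 gives (1/x)^3 = 1/27, so 1/x = 1/3 and x = 3.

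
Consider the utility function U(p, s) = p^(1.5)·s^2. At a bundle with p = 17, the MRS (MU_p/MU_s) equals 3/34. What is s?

MU_p = 1.5·√p·s^2 and MU_s = 2·p^(1.5)·s.
MRS = MU_p/MU_s = (0.75)·s/p.
Substitute p = 17: MRS = s/(68/3). Setting s/(68/3) = 3/34 gives s = (3/34)·(68/3) = 2.

s = 2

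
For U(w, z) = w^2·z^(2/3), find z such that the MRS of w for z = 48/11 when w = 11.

z = 16

MU_w = 2·w·z^(2/3) and MU_z = 2/3·w^2·z^(-1/3).
MRS = MU_w/MU_z = (3)·z/w.
Substitute w = 11: MRS = z/(11/3). Setting z/(11/3) = 48/11 gives z = (48/11)·(11/3) = 16.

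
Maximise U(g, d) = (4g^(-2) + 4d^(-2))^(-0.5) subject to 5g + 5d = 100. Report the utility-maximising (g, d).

For CES with ρ = -2, MRS = (d/g)^3.
Tangency: set MRS = p_g/p_d = 5/5 = 1.
So (d/g)^3 = 1; taking the cube root, d/g = 1, i.e. d = g.
Substitute into the budget 5·g + 5·d = 100: 10·g = 100, so g* = 10 and d* = 10.

g* = 10, d* = 10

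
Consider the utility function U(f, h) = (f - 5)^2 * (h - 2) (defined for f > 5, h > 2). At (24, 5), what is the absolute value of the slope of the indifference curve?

MRS = 6/19

MU_f = 2·(f−5)·(h−2), MU_h = (f−5)^2.
MRS = (2/1)·(h−2)/(f−5).
At (24, 5): MRS = 6/19.
The indifference curve has slope −6/19 at this bundle.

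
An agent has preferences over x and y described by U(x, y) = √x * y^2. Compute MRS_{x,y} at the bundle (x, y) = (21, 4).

MRS = 1/21

MU_x = 0.5·x^(-0.5)·y^2 and MU_y = 2·√x·y.
MRS = MU_x/MU_y = (0.25)·y/x.
At (21, 4): MRS = 1/21.
That is, one extra unit of x is worth 1/21 units of y at the margin.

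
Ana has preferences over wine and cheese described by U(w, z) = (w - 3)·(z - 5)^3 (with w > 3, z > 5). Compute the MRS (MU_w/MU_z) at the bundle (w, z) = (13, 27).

MRS = 11/15

MU_w = (z−5)^3, MU_z = 3·(w−3)·(z−5)^2.
MRS = (1/3)·(z−5)/(w−3).
At (13, 27): MRS = 11/15.
The indifference curve has slope −11/15 at this bundle.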